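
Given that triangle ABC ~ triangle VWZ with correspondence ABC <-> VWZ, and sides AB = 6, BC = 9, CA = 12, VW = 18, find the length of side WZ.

k = 18/6 = 3. WZ = 3 * 9 = 27.

27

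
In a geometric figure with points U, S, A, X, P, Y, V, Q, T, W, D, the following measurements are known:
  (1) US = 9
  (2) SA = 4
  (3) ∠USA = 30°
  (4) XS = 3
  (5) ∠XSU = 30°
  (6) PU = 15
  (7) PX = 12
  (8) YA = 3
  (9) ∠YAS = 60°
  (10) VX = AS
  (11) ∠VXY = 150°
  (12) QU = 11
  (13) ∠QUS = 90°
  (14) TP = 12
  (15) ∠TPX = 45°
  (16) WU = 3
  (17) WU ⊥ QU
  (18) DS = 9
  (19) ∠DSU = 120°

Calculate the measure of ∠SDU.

Step 1: By the law of cosines on triangle DSU: DU² = 9² + 9² − 2·9·9·cos(120°) = 243, so DU = 9·√3.
Step 2: By the inverse law of cosines on triangle SDU: cos(∠SDU) = (9² + (9·√3)² − 9²) / (2·9·9·√3) = 243/280.59 = 0.866, so ∠SDU = 30°.

Therefore, the measure of angle ∠SDU = 30°.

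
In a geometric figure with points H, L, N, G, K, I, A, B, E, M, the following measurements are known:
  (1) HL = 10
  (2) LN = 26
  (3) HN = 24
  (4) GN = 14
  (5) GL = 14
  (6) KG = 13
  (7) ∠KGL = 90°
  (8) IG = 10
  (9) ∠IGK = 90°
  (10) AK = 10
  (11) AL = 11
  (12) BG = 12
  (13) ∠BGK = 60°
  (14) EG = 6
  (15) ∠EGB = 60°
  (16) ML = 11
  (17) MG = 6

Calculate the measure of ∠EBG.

Step 1: By the law of cosines on triangle BGE: BE² = 12² + 6² − 2·12·6·cos(60°) = 108, so BE = 6·√3.
Step 2: By the inverse law of cosines on triangle EBG: cos(∠EBG) = ((6·√3)² + 12² − 6²) / (2·6·√3·12) = 216/249.42 = 0.866, so ∠EBG = 30°.

Therefore, the measure of angle ∠EBG = 30°.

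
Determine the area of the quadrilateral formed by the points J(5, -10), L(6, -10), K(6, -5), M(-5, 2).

The Shoelace formula works by pairing each vertex with the next (cycling back to the first).
For each pair, compute x_i*y_(i+1) - x_(i+1)*y_i:
  (5*-10 - 6*-10) = 10
  (6*-5 - 6*-10) = 30
  (6*2 - -5*-5) = -13
  (-5*-10 - 5*2) = 40
Taking half the absolute value of the total: Area = (1/2)(67) = 67/2.

67/2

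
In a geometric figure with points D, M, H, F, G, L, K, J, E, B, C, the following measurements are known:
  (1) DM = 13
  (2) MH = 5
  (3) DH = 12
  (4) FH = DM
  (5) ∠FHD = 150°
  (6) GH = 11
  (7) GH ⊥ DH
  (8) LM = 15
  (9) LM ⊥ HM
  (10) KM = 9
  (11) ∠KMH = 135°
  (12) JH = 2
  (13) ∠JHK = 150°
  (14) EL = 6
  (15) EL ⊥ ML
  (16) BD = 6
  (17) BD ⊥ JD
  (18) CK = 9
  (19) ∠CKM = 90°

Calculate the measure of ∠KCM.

Step 1: By the law of cosines on triangle CKM: CM² = 9² + 9² − 2·9·9·cos(90°) = 162, so CM = 9·√2.
Step 2: By the inverse law of cosines on triangle KCM: cos(∠KCM) = (9² + (9·√2)² − 9²) / (2·9·9·√2) = 162/229.1 = 0.7071, so ∠KCM = 45°.

Therefore, the measure of angle ∠KCM = 45°.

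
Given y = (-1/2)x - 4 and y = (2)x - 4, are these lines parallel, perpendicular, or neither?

Slope of line 1: m1 = -1/2
Slope of line 2: m2 = 2
Two lines are perpendicular when the product of their slopes is -1 (negative reciprocals).
m1 * m2 = (-1/2) * (2) = -1, confirming perpendicularity.

Perpendicular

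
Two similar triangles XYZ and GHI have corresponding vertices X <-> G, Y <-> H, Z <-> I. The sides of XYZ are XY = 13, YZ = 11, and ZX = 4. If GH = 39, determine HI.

Similar triangles have proportional sides. Setting up the proportion:
GH / XY = HI / YZ
39 / 13 = HI / 11
HI = 11 * 39 / 13 = 33.

33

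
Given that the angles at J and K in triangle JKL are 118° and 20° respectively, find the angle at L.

Let angle L = x. Then 118 + 20 + x = 180.
x = 180 - 138 = 42 degrees.

42 degrees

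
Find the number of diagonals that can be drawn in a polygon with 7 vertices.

Each of the 7 vertices connects to 4 non-adjacent vertices via diagonals.
Total connections = 7 × 4 = 28, but each diagonal is counted twice.
Number of diagonals = 28 / 2 = 14.

14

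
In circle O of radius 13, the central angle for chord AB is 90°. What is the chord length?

Chord length = 2r sin(θ/2)
= 2 × 13 × sin(90°/2)
= 2 × 13 × sin(45°)
= 13*sqrt(2)

13*sqrt(2)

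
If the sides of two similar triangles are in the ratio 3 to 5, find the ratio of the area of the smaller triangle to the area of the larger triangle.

Area scales with the square of linear dimensions. If every length is multiplied by 3/5, then the area is multiplied by (3/5)^2 = 9/25.
The area ratio is 9:25.

9:25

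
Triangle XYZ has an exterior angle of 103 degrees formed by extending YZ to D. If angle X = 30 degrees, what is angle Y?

The exterior angle theorem states that an exterior angle equals the sum of the two non-adjacent interior angles.
So 103 = 30 + angle Y, which gives angle Y = 103 - 30 = 73 degrees.

73 degrees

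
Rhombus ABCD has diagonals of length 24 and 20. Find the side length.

The diagonals of a rhombus bisect each other at right angles.
Half-diagonals: 24/2 = 12 and 20/2 = 10
side = sqrt(12^2 + 10^2)
side = sqrt(144 + 100)
side = sqrt(244) = 2*sqrt(61)

2*sqrt(61)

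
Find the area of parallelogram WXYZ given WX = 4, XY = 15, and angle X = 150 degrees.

Area = 4 * 15 * sin(150°) = 60 * 1/2 = 30

30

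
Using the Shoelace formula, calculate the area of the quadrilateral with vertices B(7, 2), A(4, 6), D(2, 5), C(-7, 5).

The Shoelace formula works by pairing each vertex with the next (cycling back to the first).
For each pair, compute x_i*y_(i+1) - x_(i+1)*y_i:
  (7*6 - 4*2) = 34
  (4*5 - 2*6) = 8
  (2*5 - -7*5) = 45
  (-7*2 - 7*5) = -49
Taking half the absolute value of the total: Area = (1/2)(38) = 19.

19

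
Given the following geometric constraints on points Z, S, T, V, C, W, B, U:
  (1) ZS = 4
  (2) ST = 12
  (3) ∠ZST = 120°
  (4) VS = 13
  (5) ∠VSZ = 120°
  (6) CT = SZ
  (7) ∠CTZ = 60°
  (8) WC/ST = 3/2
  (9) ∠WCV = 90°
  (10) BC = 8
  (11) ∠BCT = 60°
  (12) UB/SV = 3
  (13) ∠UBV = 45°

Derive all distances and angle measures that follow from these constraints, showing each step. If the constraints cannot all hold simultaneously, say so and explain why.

The constraints are consistent.

From the given relations:
  CT = SZ = 4
  WC = 3/2·ST = 3/2·12 = 18
  UB = 3·SV = 3·13 = 39

Step 1: From ZS = 4, ST = 12, and ∠ZST = 120°, by the law of cosines:
  ZT² = ZS² + ST² - 2·ZS·ST·cos(120°) = 16 + 144 + 48 = 208
  ZT = 4·√13

Step 2: From ZS = 4, SV = 13, and ∠ZSV = 120°, by the law of cosines:
  ZV² = ZS² + SV² - 2·ZS·SV·cos(120°) = 16 + 169 + 52 = 237
  ZV ≈ 15.39

Step 3: From TC = 4, CB = 8, and ∠TCB = 60°, by the law of cosines:
  TB² = TC² + CB² - 2·TC·CB·cos(60°) = 16 + 64 - 32 = 48
  TB = 4·√3

Step 4: From ZT = 4·√13, TC = 4, and ∠ZTC = 60°, by the law of cosines:
  ZC² = ZT² + TC² - 2·ZT·TC·cos(60°) = 208 + 16 - 57.69 = 166.3
  ZC ≈ 12.9

Step 5: From ZS = 4, ZT = 4·√13, ST = 12, by the inverse law of cosines:
  cos(∠SZT) = (ZS² + ZT² - ST²) / (2·ZS·ZT)
  ∠SZT = 46.1°

Step 6: From ZS = 4, ZV = 15.39, SV = 13, by the inverse law of cosines:
  cos(∠SZV) = (ZS² + ZV² - SV²) / (2·ZS·ZV)
  ∠SZV = 47°

Step 7: From TB = 4·√3, TC = 4, BC = 8, by the inverse law of cosines:
  cos(∠BTC) = (TB² + TC² - BC²) / (2·TB·TC)
  ∠BTC = 90°

Step 8: From TS = 12, TZ = 4·√13, SZ = 4, by the inverse law of cosines:
  cos(∠STZ) = (TS² + TZ² - SZ²) / (2·TS·TZ)
  ∠STZ = 13.9°

Step 9: From VS = 13, VZ = 15.39, SZ = 4, by the inverse law of cosines:
  cos(∠SVZ) = (VS² + VZ² - SZ²) / (2·VS·VZ)
  ∠SVZ = 13°

Step 10: From BC = 8, BT = 4·√3, CT = 4, by the inverse law of cosines:
  cos(∠CBT) = (BC² + BT² - CT²) / (2·BC·BT)
  ∠CBT = 30°

Step 11: From ZC = 12.9, ZT = 4·√13, CT = 4, by the inverse law of cosines:
  cos(∠CZT) = (ZC² + ZT² - CT²) / (2·ZC·ZT)
  ∠CZT = 15.58°

Step 12: From CT = 4, CZ = 12.9, TZ = 4·√13, by the inverse law of cosines:
  cos(∠TCZ) = (CT² + CZ² - TZ²) / (2·CT·CZ)
  ∠TCZ = 104.42°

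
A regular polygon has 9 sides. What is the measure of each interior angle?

Each interior angle of a regular n-gon is (n - 2) * 180 / n.
For n = 9: (9 - 2) * 180 / 9 = 1260/9 = 140 degrees.

140 degrees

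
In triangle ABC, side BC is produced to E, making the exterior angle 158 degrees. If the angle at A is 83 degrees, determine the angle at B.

By the exterior angle theorem: exterior angle = sum of remote interior angles.
158 = 83 + angle B
angle B = 158 - 83 = 75 degrees

75 degrees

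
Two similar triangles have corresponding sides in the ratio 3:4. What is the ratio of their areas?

Area scales with the square of linear dimensions. If every length is multiplied by 3/4, then the area is multiplied by (3/4)^2 = 9/16.
The area ratio is 9:16.

9:16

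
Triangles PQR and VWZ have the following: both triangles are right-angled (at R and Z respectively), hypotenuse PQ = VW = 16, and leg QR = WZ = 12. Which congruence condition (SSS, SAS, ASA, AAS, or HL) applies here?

The given information provides:
both triangles are right-angled (at R and Z respectively), hypotenuse PQ = VW = 16, and leg QR = WZ = 12
This matches the HL congruence theorem.
The hypotenuse and one leg of two right triangles are equal (Hypotenuse-Leg).

HL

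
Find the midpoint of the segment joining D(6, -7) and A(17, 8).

The midpoint is the average of the coordinates:
x: (6 + 17)/2 = 23/2
y: (-7 + 8)/2 = 1/2
Midpoint = (23/2, 1/2)

(23/2, 1/2)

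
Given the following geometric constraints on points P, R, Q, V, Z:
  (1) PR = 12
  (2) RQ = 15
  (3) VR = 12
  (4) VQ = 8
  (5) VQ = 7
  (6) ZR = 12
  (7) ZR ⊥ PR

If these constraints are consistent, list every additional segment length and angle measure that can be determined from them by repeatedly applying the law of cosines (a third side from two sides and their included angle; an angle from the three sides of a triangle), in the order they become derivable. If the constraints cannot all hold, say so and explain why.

These constraints are not satisfiable: (4) VQ = 8 and (5) VQ = 7 assign two different lengths to the same segment. No planar figure meets all of them, so nothing further can be derived.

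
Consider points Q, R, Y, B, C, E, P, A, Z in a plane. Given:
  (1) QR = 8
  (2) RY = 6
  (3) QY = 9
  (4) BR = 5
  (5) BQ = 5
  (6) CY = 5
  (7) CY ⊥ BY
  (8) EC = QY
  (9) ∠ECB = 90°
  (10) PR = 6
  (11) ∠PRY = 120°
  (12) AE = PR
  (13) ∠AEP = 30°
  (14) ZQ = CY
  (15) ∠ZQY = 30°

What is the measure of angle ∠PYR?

Step 1: By the law of cosines on triangle YRP: YP² = 6² + 6² − 2·6·6·cos(120°) = 108, so YP = 6·√3.
Step 2: By the inverse law of cosines on triangle PYR: cos(∠PYR) = ((6·√3)² + 6² − 6²) / (2·6·√3·6) = 108/124.71 = 0.866, so ∠PYR = 30°.

Therefore, the measure of angle ∠PYR = 30°.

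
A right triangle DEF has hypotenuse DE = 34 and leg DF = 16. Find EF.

Rearranging the Pythagorean theorem to solve for the unknown leg:
leg^2 = hypotenuse^2 - known_leg^2 = 1156 - 256 = 900
leg = sqrt(900) = 30.

30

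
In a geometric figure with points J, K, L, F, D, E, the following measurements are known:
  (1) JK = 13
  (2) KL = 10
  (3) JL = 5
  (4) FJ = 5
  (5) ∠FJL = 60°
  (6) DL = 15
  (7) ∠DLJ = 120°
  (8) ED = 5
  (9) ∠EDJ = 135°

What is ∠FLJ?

Step 1: By the law of cosines on triangle LJF: LF² = 5² + 5² − 2·5·5·cos(60°) = 25, so LF = 5.
Step 2: By the inverse law of cosines on triangle FLJ: cos(∠FLJ) = (5² + 5² − 5²) / (2·5·5) = 25/50 = 0.5, so ∠FLJ = 60°.

Therefore, the measure of angle ∠FLJ = 60°.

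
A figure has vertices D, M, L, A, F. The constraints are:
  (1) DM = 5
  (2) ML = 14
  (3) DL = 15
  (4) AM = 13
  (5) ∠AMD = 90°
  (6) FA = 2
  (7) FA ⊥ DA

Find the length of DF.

Step 1: By the law of cosines on triangle DMA: DA² = 5² + 13² − 2·5·13·cos(90°) = 194, so DA = √194.
Step 2: By the law of cosines on triangle DAF: DF² = √194² + 2² − 2·√194·2·cos(90°) = 198, so DF = 3·√22.

Therefore, the length of DF = 3·√22.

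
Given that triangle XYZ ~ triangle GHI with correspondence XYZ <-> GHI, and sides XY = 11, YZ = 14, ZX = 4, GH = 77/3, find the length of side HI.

Similar triangles have proportional sides. Setting up the proportion:
GH / XY = HI / YZ
77/3 / 11 = HI / 14
HI = 14 * 77/3 / 11 = 98/3.

98/3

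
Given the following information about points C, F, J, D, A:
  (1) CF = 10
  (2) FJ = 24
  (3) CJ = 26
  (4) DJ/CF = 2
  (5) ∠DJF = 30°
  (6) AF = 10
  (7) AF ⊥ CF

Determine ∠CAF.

Step 1: By the law of cosines on triangle AFC: AC² = 10² + 10² − 2·10·10·cos(90°) = 200, so AC = 10·√2.
Step 2: By the inverse law of cosines on triangle CAF: cos(∠CAF) = ((10·√2)² + 10² − 10²) / (2·10·√2·10) = 200/282.84 = 0.7071, so ∠CAF = 45°.

Therefore, the measure of angle ∠CAF = 45°.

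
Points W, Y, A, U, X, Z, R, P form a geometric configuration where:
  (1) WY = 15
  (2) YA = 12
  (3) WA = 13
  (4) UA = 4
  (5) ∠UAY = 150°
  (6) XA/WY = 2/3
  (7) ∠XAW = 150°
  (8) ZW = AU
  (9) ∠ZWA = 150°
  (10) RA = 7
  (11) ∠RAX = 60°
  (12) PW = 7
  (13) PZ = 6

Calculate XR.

From the given relations: XA = 2/3·WY = 2/3·15 = 10.
Step 1: By the law of cosines on triangle XAR: XR² = 10² + 7² − 2·10·7·cos(60°) = 79, so XR = √79.

Therefore, the length of XR = √79.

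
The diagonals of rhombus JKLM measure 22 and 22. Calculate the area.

Area = (22 * 22) / 2 = 484 / 2 = 242

242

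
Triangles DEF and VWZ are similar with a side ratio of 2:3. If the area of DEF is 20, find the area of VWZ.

The ratio of areas of similar triangles = (side ratio)^2.
Side ratio = 2:3, so area ratio = 4:9.
Area of VWZ / Area of DEF = 9/4
Area of VWZ = 20 * 9/4 = 45

45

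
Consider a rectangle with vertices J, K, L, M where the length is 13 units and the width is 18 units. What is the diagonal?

Using the Pythagorean theorem:
d² = 13² + 18² = 169 + 324 = 493
d = sqrt(493)

sqrt(493)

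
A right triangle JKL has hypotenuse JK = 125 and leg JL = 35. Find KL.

KL = sqrt(125^2 - 35^2) = sqrt(14400) = 120

120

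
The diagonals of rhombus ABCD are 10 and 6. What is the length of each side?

Half-diagonals are 5 and 3. side = sqrt(5^2 + 3^2) = sqrt(34)

sqrt(34)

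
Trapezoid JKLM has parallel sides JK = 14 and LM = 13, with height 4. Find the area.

Area = (14 + 13) * 4 / 2 = 108 / 2 = 54

54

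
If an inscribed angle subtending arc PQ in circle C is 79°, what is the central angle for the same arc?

Central angle = 2 × 79° = 158° (inscribed angle theorem).

158°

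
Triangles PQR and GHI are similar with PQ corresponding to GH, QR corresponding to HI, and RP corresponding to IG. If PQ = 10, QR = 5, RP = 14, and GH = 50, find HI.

k = 50/10 = 5. HI = 5 * 5 = 25.

25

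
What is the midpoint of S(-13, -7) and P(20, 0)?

The midpoint is the point halfway along the segment.
Move half the horizontal distance: -13 + (20 - -13)/2 = -13 + 33/2 = 7/2
Move half the vertical distance: -7 + (0 - -7)/2 = -7 + 7/2 = -7/2
Midpoint = (7/2, -7/2)

(7/2, -7/2)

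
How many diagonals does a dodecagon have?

Each of the 12 vertices connects to 9 non-adjacent vertices via diagonals.
Total connections = 12 × 9 = 108, but each diagonal is counted twice.
Number of diagonals = 108 / 2 = 54.

54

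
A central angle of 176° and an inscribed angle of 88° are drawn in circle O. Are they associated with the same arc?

By the inscribed angle theorem, if both angles subtend the same arc, the inscribed angle must be half the central angle.
Half of 176° = 88°, which equals the given inscribed angle of 88°.
Therefore, yes, they correspond to the same arc.

Yes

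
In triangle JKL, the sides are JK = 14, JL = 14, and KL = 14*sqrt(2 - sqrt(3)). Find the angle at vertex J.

When all three sides of a triangle are known, the law of cosines can be rearranged to find any angle.
cos(C) = (a² + b² - c²) / (2ab) gives cos(J) = sqrt(3)/2.
Taking the inverse cosine: J = 30°.

30°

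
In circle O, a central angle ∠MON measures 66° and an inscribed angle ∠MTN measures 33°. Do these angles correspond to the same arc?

By the inscribed angle theorem, if both angles subtend the same arc, the inscribed angle must be half the central angle.
Half of 66° = 33°, which equals the given inscribed angle of 33°.
Therefore, yes, they correspond to the same arc.

Yes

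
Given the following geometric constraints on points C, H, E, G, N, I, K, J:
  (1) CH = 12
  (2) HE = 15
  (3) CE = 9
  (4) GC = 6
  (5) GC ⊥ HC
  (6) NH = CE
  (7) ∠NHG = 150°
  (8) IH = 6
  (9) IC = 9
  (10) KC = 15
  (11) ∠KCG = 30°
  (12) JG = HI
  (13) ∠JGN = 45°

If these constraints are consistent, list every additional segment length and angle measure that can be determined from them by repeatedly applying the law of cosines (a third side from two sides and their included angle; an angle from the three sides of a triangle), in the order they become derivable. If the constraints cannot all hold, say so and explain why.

The constraints are consistent. Derivable facts, in order:
After 1 step:
- GK ≈ 10.25
- HG = 6·√5
- ∠CEH = 53.13°
- ∠CHE = 36.87°
- ∠CHI = 46.57°
- ∠CIH = 104.48°
- ∠ECH = 90°
- ∠HCI = 28.96°
After 2 steps:
- GN ≈ 21.68
- ∠CGH = 63.43°
- ∠CGK = 132.99°
- ∠CHG = 26.57°
- ∠CKG = 17.01°
After 3 steps:
- NJ ≈ 17.95
- ∠GNH = 18.02°
- ∠HGN = 11.98°
After 4 steps:
- ∠GJN = 121.33°
- ∠GNJ = 13.67°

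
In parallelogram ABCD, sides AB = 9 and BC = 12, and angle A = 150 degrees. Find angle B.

In a parallelogram, consecutive angles are supplementary (sum to 180°).
angle B = 180 - angle A
angle B = 180 - 150
angle B = 30 degrees

30 degrees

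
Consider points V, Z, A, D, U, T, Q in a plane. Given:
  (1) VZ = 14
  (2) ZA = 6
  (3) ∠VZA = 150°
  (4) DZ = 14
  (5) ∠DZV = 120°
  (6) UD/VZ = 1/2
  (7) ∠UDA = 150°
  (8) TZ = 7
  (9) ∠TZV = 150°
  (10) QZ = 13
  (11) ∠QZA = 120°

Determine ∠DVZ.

Step 1: By the law of cosines on triangle VZD: VD² = 14² + 14² − 2·14·14·cos(120°) = 588, so VD = 14·√3.
Step 2: By the inverse law of cosines on triangle DVZ: cos(∠DVZ) = ((14·√3)² + 14² − 14²) / (2·14·√3·14) = 588/678.96 = 0.866, so ∠DVZ = 30°.

Therefore, the measure of angle ∠DVZ = 30°.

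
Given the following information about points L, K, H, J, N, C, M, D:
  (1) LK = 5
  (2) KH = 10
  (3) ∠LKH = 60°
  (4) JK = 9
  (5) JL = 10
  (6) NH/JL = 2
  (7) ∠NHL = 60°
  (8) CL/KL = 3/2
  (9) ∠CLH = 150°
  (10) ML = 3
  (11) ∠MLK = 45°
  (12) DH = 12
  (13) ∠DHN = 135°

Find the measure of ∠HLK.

Step 1: By the law of cosines on triangle LKH: LH² = 5² + 10² − 2·5·10·cos(60°) = 75, so LH = 5·√3.
Step 2: By the inverse law of cosines on triangle HLK: cos(∠HLK) = ((5·√3)² + 5² − 10²) / (2·5·√3·5) = 0/86.6 = 0, so ∠HLK = 90°.

Therefore, the measure of angle ∠HLK = 90°.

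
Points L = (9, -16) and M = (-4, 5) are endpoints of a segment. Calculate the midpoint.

The midpoint is the average of the coordinates:
x: (9 + -4)/2 = 5/2
y: (-16 + 5)/2 = -11/2
Midpoint = (5/2, -11/2)

(5/2, -11/2)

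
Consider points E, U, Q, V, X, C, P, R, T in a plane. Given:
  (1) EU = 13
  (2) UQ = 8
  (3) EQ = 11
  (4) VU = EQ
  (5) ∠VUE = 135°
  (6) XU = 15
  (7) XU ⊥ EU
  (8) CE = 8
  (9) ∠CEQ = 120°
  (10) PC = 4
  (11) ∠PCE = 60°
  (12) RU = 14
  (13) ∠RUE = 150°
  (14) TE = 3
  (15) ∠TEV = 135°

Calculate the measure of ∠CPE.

Step 1: By the law of cosines on triangle PCE: PE² = 4² + 8² − 2·4·8·cos(60°) = 48, so PE = 4·√3.
Step 2: By the inverse law of cosines on triangle CPE: cos(∠CPE) = (4² + (4·√3)² − 8²) / (2·4·4·√3) = 0/55.43 = 0, so ∠CPE = 90°.

Therefore, the measure of angle ∠CPE = 90°.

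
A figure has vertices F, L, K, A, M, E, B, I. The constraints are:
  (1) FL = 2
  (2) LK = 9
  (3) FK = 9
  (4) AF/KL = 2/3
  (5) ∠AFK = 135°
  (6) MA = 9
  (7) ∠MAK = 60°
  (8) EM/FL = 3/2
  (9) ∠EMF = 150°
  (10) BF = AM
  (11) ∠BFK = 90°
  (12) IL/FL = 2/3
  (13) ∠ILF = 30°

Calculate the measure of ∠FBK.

From the given relations: BF = AM = 9.
Step 1: By the law of cosines on triangle BFK: BK² = 9² + 9² − 2·9·9·cos(90°) = 162, so BK = 9·√2.
Step 2: By the inverse law of cosines on triangle FBK: cos(∠FBK) = (9² + (9·√2)² − 9²) / (2·9·9·√2) = 162/229.1 = 0.7071, so ∠FBK = 45°.

Therefore, the measure of angle ∠FBK = 45°.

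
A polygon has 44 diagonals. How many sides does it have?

Using d = n(n - 3)/2, we solve 44 = n(n - 3)/2.
So n(n - 3) = 88.
Testing n = 11: 11 * 8 = 88 = 88. Correct.
The polygon has 11 sides.

11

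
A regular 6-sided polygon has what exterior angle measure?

Each exterior angle of a regular n-gon is 360 / n.
For n = 6: 360 / 6 = 60 degrees.

60 degrees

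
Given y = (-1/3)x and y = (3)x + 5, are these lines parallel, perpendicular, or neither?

Slope of line 1: m1 = -1/3
Slope of line 2: m2 = 3
m1 * m2 = -1, so perpendicular.

Perpendicular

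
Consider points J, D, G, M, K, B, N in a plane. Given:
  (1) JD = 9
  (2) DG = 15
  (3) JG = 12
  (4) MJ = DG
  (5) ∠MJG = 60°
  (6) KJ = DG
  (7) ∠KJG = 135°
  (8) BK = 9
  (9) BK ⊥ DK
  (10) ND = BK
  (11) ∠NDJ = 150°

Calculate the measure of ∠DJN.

From the given relations: ND = BK = 9.
Step 1: By the law of cosines on triangle JDN: JN² = 9² + 9² − 2·9·9·cos(150°) = 302.3, so JN ≈ 17.39.
Step 2: By the inverse law of cosines on triangle DJN: cos(∠DJN) = (9² + 17.39² − 9²) / (2·9·17.39) = 302.3/312.96 = 0.9659, so ∠DJN = 15°.

Therefore, the measure of angle ∠DJN = 15°.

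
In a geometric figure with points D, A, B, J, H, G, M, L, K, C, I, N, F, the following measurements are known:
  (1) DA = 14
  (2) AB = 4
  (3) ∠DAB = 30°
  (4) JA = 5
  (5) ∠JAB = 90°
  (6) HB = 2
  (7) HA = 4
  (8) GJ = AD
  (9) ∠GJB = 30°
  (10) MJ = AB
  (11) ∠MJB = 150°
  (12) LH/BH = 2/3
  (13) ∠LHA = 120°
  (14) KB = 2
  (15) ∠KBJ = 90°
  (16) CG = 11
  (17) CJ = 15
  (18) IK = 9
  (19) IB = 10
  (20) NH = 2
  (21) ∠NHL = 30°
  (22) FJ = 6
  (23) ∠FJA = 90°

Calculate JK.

Step 1: By the law of cosines on triangle BAJ: BJ² = 4² + 5² − 2·4·5·cos(90°) = 41, so BJ = √41.
Step 2: By the law of cosines on triangle JBK: JK² = √41² + 2² − 2·√41·2·cos(90°) = 45, so JK = 3·√5.

Therefore, the length of JK = 3·√5.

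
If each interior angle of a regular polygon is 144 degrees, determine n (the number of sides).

The exterior angle is the supplement of the interior angle: 180 - 144 = 36 degrees.
Since the exterior angles of any convex polygon sum to 360 degrees, the number of sides is 360 / 36 = 10.

10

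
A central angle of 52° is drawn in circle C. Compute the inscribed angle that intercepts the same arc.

An inscribed angle intercepts an arc from a point on the circle, while the central angle intercepts the same arc from the center.
The inscribed angle is always half the central angle: 52° / 2 = 26°.

26°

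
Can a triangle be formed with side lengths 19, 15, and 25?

Check all three triangle inequalities:
19 + 15 = 34 > 25 ✓
19 + 25 = 44 > 15 ✓
15 + 25 = 40 > 19 ✓
All conditions hold, so these sides form a valid triangle.

Yes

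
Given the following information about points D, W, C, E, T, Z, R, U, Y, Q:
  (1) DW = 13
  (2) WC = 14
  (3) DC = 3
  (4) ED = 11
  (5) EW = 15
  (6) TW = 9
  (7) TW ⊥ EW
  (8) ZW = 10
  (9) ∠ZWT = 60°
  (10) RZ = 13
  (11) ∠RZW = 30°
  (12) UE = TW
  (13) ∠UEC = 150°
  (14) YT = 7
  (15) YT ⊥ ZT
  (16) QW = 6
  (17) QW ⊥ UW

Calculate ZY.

Step 1: By the law of cosines on triangle ZWT: ZT² = 10² + 9² − 2·10·9·cos(60°) = 91, so ZT = √91.
Step 2: By the law of cosines on triangle ZTY: ZY² = √91² + 7² − 2·√91·7·cos(90°) = 140, so ZY = 2·√35.

Therefore, the length of ZY = 2·√35.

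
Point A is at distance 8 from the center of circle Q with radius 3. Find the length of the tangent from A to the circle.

Let T be the point of tangency. Then QT ⊥ AT (radius ⊥ tangent).
In right triangle QTA: QA² = QT² + AT²
8² = 3² + AT²
AT² = 55, AT = sqrt(55)

sqrt(55)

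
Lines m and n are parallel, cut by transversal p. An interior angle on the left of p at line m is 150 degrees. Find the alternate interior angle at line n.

Alternate interior angles are equal: 150 degrees.

150 degrees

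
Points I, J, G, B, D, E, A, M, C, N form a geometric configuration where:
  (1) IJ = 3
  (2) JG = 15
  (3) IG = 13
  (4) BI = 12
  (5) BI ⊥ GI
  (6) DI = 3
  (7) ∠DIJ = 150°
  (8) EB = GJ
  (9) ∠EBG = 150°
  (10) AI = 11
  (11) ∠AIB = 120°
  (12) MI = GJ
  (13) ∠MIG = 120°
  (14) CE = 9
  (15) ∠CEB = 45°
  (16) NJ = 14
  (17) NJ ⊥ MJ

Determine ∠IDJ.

Step 1: By the law of cosines on triangle DIJ: DJ² = 3² + 3² − 2·3·3·cos(150°) = 33.59, so DJ ≈ 5.8.
Step 2: By the inverse law of cosines on triangle IDJ: cos(∠IDJ) = (3² + 5.8² − 3²) / (2·3·5.8) = 33.59/34.77 = 0.9659, so ∠IDJ = 15°.

Therefore, the measure of angle ∠IDJ = 15°.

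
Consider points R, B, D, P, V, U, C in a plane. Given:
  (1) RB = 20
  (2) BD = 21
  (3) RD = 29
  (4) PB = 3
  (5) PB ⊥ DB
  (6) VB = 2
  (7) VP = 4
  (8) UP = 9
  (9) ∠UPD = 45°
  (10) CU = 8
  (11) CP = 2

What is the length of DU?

Step 1: By the law of cosines on triangle DBP: DP² = 21² + 3² − 2·21·3·cos(90°) = 450, so DP = 15·√2.
Step 2: By the law of cosines on triangle DPU: DU² = (15·√2)² + 9² − 2·15·√2·9·cos(45°) = 261, so DU = 3·√29.

Therefore, the length of DU = 3·√29.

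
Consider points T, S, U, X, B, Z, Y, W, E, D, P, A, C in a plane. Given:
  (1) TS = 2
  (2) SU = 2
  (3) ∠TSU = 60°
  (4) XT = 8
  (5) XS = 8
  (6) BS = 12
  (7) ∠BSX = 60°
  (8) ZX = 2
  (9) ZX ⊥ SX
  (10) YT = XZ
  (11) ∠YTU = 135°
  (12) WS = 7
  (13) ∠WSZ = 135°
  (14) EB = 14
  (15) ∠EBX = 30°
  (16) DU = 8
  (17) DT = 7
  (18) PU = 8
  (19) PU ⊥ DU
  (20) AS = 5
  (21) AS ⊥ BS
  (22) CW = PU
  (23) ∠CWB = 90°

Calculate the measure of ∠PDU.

Step 1: By the law of cosines on triangle DUP: DP² = 8² + 8² − 2·8·8·cos(90°) = 128, so DP = 8·√2.
Step 2: By the inverse law of cosines on triangle PDU: cos(∠PDU) = ((8·√2)² + 8² − 8²) / (2·8·√2·8) = 128/181.02 = 0.7071, so ∠PDU = 45°.

Therefore, the measure of angle ∠PDU = 45°.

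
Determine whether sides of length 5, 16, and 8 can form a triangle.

Check the triangle inequality: 5 + 8 = 13 ≤ 16.
Since the sum of two sides does not exceed the third, no triangle can be formed.

No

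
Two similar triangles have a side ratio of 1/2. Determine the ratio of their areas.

Area ratio = (side ratio)^2 = (1/2)^2 = 1:4.

1:4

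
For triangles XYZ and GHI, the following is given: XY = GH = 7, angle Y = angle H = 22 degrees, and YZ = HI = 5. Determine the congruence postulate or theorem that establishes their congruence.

Consider the given information: XY = GH = 7, angle Y = angle H = 22 degrees, and YZ = HI = 5
This is not SSS or HL: SSS requires all three pairs of sides, but we don't have that. HL only applies to right triangles with matching hypotenuse and leg.
The correct criterion is SAS. Two pairs of corresponding sides and the included angle are equal (Side-Angle-Side).

SAS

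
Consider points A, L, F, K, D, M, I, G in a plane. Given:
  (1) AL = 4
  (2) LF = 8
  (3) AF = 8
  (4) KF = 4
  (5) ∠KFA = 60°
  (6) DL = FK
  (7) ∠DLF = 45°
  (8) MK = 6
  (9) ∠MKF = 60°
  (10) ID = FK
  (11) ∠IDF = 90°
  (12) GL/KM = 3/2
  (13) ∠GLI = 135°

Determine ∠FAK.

Step 1: By the law of cosines on triangle AFK: AK² = 8² + 4² − 2·8·4·cos(60°) = 48, so AK = 4·√3.
Step 2: By the inverse law of cosines on triangle FAK: cos(∠FAK) = (8² + (4·√3)² − 4²) / (2·8·4·√3) = 96/110.85 = 0.866, so ∠FAK = 30°.

Therefore, the measure of angle ∠FAK = 30°.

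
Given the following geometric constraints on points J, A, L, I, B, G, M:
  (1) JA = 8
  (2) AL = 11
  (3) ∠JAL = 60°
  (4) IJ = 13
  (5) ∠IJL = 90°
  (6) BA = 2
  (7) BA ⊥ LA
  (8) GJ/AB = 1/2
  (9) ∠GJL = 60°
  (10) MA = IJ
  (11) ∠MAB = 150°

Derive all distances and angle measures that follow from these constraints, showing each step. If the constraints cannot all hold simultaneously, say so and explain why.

The constraints are consistent.

From the given relations:
  GJ = 1/2·AB = 1/2·2 = 1
  MA = IJ = 13

Step 1: From JA = 8, AL = 11, and ∠JAL = 60°, by the law of cosines:
  JL² = JA² + AL² - 2·JA·AL·cos(60°) = 64 + 121 - 88 = 97
  JL = √97

Step 2: From LA = 11, AB = 2, and ∠LAB = 90°, by the law of cosines:
  LB² = LA² + AB² - 2·LA·AB·cos(90°) = 121 + 4 - 0 = 125
  LB = 5·√5

Step 3: From BA = 2, AM = 13, and ∠BAM = 150°, by the law of cosines:
  BM² = BA² + AM² - 2·BA·AM·cos(150°) = 4 + 169 + 45.03 = 218
  BM ≈ 14.77

Step 4: From LJ = √97, JI = 13, and ∠LJI = 90°, by the law of cosines:
  LI² = LJ² + JI² - 2·LJ·JI·cos(90°) = 97 + 169 - 0 = 266
  LI ≈ 16.31

Step 5: From LJ = √97, JG = 1, and ∠LJG = 60°, by the law of cosines:
  LG² = LJ² + JG² - 2·LJ·JG·cos(60°) = 97 + 1 - 9.849 = 88.15
  LG ≈ 9.39

Step 6: From JA = 8, JL = √97, AL = 11, by the inverse law of cosines:
  cos(∠AJL) = (JA² + JL² - AL²) / (2·JA·JL)
  ∠AJL = 75.3°

Step 7: From LA = 11, LB = 5·√5, AB = 2, by the inverse law of cosines:
  cos(∠ALB) = (LA² + LB² - AB²) / (2·LA·LB)
  ∠ALB = 10.3°

Step 8: From LA = 11, LJ = √97, AJ = 8, by the inverse law of cosines:
  cos(∠ALJ) = (LA² + LJ² - AJ²) / (2·LA·LJ)
  ∠ALJ = 44.7°

Step 9: From BA = 2, BL = 5·√5, AL = 11, by the inverse law of cosines:
  cos(∠ABL) = (BA² + BL² - AL²) / (2·BA·BL)
  ∠ABL = 79.7°

Step 10: From BA = 2, BM = 14.77, AM = 13, by the inverse law of cosines:
  cos(∠ABM) = (BA² + BM² - AM²) / (2·BA·BM)
  ∠ABM = 26.12°

Step 11: From MA = 13, MB = 14.77, AB = 2, by the inverse law of cosines:
  cos(∠AMB) = (MA² + MB² - AB²) / (2·MA·MB)
  ∠AMB = 3.88°

Step 12: From LG = 9.39, LJ = √97, GJ = 1, by the inverse law of cosines:
  cos(∠GLJ) = (LG² + LJ² - GJ²) / (2·LG·LJ)
  ∠GLJ = 5.29°

Step 13: From LI = 16.31, LJ = √97, IJ = 13, by the inverse law of cosines:
  cos(∠ILJ) = (LI² + LJ² - IJ²) / (2·LI·LJ)
  ∠ILJ = 52.85°

Step 14: From IJ = 13, IL = 16.31, JL = √97, by the inverse law of cosines:
  cos(∠JIL) = (IJ² + IL² - JL²) / (2·IJ·IL)
  ∠JIL = 37.15°

Step 15: From GJ = 1, GL = 9.39, JL = √97, by the inverse law of cosines:
  cos(∠JGL) = (GJ² + GL² - JL²) / (2·GJ·GL)
  ∠JGL = 114.71°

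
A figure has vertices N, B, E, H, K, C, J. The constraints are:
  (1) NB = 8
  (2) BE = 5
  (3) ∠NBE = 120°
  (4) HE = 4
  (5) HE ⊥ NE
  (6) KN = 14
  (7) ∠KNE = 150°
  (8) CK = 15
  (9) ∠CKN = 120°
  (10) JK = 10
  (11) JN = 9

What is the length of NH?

Step 1: By the law of cosines on triangle EBN: EN² = 5² + 8² − 2·5·8·cos(120°) = 129, so EN = √129.
Step 2: By the law of cosines on triangle NEH: NH² = √129² + 4² − 2·√129·4·cos(90°) = 145, so NH = √145.

Therefore, the length of NH = √145.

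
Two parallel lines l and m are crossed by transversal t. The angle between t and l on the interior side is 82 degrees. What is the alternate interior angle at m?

Alternate interior angles formed by parallel lines and a transversal are equal.
The given angle is 82 degrees.
The alternate interior angle = 82 degrees.

82 degrees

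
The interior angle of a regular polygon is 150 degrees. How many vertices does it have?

Each interior angle of a regular n-gon is (n - 2) * 180 / n.
Setting this equal to 150:
(n - 2) * 180 / n = 150
Each exterior angle = 180 - 150 = 30 degrees.
Since exterior angles sum to 360: n = 360 / 30 = 12.

12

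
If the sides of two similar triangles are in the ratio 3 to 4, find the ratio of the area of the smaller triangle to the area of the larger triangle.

Area scales with the square of linear dimensions. If every length is multiplied by 3/4, then the area is multiplied by (3/4)^2 = 9/16.
The area ratio is 9:16.

9:16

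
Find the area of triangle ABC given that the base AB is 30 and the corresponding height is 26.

Area = (1/2)(30)(26) = 390

390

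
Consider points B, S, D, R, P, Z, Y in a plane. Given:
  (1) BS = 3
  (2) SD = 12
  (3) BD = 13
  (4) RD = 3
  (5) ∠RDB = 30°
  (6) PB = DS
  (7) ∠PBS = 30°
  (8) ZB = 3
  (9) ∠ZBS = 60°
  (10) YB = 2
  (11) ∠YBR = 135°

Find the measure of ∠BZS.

Step 1: By the law of cosines on triangle ZBS: ZS² = 3² + 3² − 2·3·3·cos(60°) = 9, so ZS = 3.
Step 2: By the inverse law of cosines on triangle BZS: cos(∠BZS) = (3² + 3² − 3²) / (2·3·3) = 9/18 = 0.5, so ∠BZS = 60°.

Therefore, the measure of angle ∠BZS = 60°.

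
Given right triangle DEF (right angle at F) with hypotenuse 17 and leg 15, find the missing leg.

Rearranging the Pythagorean theorem to solve for the unknown leg:
leg^2 = hypotenuse^2 - known_leg^2 = 289 - 225 = 64
leg = sqrt(64) = 8.

8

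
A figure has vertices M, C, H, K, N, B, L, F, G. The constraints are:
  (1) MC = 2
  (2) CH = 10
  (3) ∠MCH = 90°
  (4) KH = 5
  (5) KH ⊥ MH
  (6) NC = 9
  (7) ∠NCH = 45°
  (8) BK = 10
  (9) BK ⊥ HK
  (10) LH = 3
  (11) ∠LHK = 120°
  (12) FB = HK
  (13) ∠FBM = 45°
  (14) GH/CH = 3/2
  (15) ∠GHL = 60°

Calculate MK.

Step 1: By the law of cosines on triangle HCM: HM² = 10² + 2² − 2·10·2·cos(90°) = 104, so HM = 2·√26.
Step 2: By the law of cosines on triangle MHK: MK² = (2·√26)² + 5² − 2·2·√26·5·cos(90°) = 129, so MK = √129.

Therefore, the length of MK = √129.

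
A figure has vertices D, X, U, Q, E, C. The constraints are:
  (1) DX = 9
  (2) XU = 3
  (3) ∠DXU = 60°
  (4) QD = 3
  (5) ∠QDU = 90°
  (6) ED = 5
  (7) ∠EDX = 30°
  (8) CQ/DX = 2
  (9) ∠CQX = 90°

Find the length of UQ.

Step 1: By the law of cosines on triangle UXD: UD² = 3² + 9² − 2·3·9·cos(60°) = 63, so UD = 3·√7.
Step 2: By the law of cosines on triangle UDQ: UQ² = (3·√7)² + 3² − 2·3·√7·3·cos(90°) = 72, so UQ = 6·√2.

Therefore, the length of UQ = 6·√2.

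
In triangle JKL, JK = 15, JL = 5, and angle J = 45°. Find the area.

Area = (1/2) * JK * JL * sin(J)
Area = (1/2) * 15 * 5 * sin(45°)
Area = (1/2) * 15 * 5 * sqrt(2)/2
Area = 75*sqrt(2)/4

75*sqrt(2)/4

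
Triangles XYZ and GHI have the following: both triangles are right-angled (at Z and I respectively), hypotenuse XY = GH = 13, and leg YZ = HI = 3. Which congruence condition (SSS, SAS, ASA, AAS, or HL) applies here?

Consider the given information: both triangles are right-angled (at Z and I respectively), hypotenuse XY = GH = 13, and leg YZ = HI = 3
This is not ASA or AAS: ASA requires two angles and the side between them. AAS requires two angles and a non-included side.
The correct criterion is HL. The hypotenuse and one leg of two right triangles are equal (Hypotenuse-Leg).

HL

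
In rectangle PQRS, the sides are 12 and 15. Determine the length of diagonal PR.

d = sqrt(12^2 + 15^2) = sqrt(369) = 3*sqrt(41)

3*sqrt(41)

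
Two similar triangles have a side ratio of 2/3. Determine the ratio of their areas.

The ratio of areas of similar triangles equals the square of the side ratio.
Side ratio = 2:3
Area ratio = (2/3)^2 = 4/9 = 4:9

4:9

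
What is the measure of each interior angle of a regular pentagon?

Each interior angle of a regular n-gon is (n - 2) * 180 / n.
For n = 5: (5 - 2) * 180 / 5 = 540/5 = 108 degrees.

108 degrees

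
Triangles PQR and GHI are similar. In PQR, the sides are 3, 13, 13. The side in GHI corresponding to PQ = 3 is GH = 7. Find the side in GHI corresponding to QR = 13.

k = 7/3 = 7/3. HI = 7/3 * 13 = 91/3.

91/3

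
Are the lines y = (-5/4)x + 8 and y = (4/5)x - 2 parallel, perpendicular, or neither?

Slope of line 1: m1 = -5/4
Slope of line 2: m2 = 4/5
m1 * m2 = -1, so perpendicular.

Perpendicular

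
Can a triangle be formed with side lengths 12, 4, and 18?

Check the triangle inequality: 12 + 4 = 16 ≤ 18.
Since the sum of two sides does not exceed the third, no triangle can be formed.

No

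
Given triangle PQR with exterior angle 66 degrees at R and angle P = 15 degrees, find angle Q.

The exterior angle theorem states that an exterior angle equals the sum of the two non-adjacent interior angles.
So 66 = 15 + angle Q, which gives angle Q = 66 - 15 = 51 degrees.

51 degrees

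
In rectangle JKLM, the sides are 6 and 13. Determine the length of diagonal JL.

d = sqrt(6^2 + 13^2) = sqrt(205)

sqrt(205)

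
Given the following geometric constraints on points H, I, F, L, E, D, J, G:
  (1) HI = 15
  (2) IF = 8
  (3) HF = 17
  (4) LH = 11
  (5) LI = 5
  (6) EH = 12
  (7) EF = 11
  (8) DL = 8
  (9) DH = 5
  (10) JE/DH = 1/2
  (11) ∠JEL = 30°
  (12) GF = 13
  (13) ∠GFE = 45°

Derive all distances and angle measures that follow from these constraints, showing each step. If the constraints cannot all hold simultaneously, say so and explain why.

The constraints are consistent.

From the given relations:
  JE = 1/2·DH = 1/2·5 ≈ 2.5

Step 1: From EF = 11, FG = 13, and ∠EFG = 45°, by the law of cosines:
  EG² = EF² + FG² - 2·EF·FG·cos(45°) = 121 + 169 - 202.2 = 87.77
  EG ≈ 9.37

Step 2: From HD = 5, HL = 11, DL = 8, by the inverse law of cosines:
  cos(∠DHL) = (HD² + HL² - DL²) / (2·HD·HL)
  ∠DHL = 41.8°

Step 3: From HE = 12, HF = 17, EF = 11, by the inverse law of cosines:
  cos(∠EHF) = (HE² + HF² - EF²) / (2·HE·HF)
  ∠EHF = 40.12°

Step 4: From HF = 17, HI = 15, FI = 8, by the inverse law of cosines:
  cos(∠FHI) = (HF² + HI² - FI²) / (2·HF·HI)
  ∠FHI = 28.07°

Step 5: From HI = 15, HL = 11, IL = 5, by the inverse law of cosines:
  cos(∠IHL) = (HI² + HL² - IL²) / (2·HI·HL)
  ∠IHL = 13.41°

Step 6: From IF = 8, IH = 15, FH = 17, by the inverse law of cosines:
  cos(∠FIH) = (IF² + IH² - FH²) / (2·IF·IH)
  ∠FIH = 90°

Step 7: From IH = 15, IL = 5, HL = 11, by the inverse law of cosines:
  cos(∠HIL) = (IH² + IL² - HL²) / (2·IH·IL)
  ∠HIL = 30.68°

Step 8: From FE = 11, FH = 17, EH = 12, by the inverse law of cosines:
  cos(∠EFH) = (FE² + FH² - EH²) / (2·FE·FH)
  ∠EFH = 44.66°

Step 9: From FH = 17, FI = 8, HI = 15, by the inverse law of cosines:
  cos(∠HFI) = (FH² + FI² - HI²) / (2·FH·FI)
  ∠HFI = 61.93°

Step 10: From LD = 8, LH = 11, DH = 5, by the inverse law of cosines:
  cos(∠DLH) = (LD² + LH² - DH²) / (2·LD·LH)
  ∠DLH = 24.62°

Step 11: From LH = 11, LI = 5, HI = 15, by the inverse law of cosines:
  cos(∠HLI) = (LH² + LI² - HI²) / (2·LH·LI)
  ∠HLI = 135.9°

Step 12: From EF = 11, EH = 12, FH = 17, by the inverse law of cosines:
  cos(∠FEH) = (EF² + EH² - FH²) / (2·EF·EH)
  ∠FEH = 95.22°

Step 13: From DH = 5, DL = 8, HL = 11, by the inverse law of cosines:
  cos(∠HDL) = (DH² + DL² - HL²) / (2·DH·DL)
  ∠HDL = 113.58°

Step 14: From EF = 11, EG = 9.37, FG = 13, by the inverse law of cosines:
  cos(∠FEG) = (EF² + EG² - FG²) / (2·EF·EG)
  ∠FEG = 78.88°

Step 15: From GE = 9.37, GF = 13, EF = 11, by the inverse law of cosines:
  cos(∠EGF) = (GE² + GF² - EF²) / (2·GE·GF)
  ∠EGF = 56.12°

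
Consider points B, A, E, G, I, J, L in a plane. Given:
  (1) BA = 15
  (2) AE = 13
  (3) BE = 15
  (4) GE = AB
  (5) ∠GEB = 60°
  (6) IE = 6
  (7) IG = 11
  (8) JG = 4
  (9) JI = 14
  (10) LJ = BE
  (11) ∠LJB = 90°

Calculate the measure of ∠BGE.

From the given relations: GE = AB = 15.
Step 1: By the law of cosines on triangle GEB: GB² = 15² + 15² − 2·15·15·cos(60°) = 225, so GB = 15.
Step 2: By the inverse law of cosines on triangle BGE: cos(∠BGE) = (15² + 15² − 15²) / (2·15·15) = 225/450 = 0.5, so ∠BGE = 60°.

Therefore, the measure of angle ∠BGE = 60°.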